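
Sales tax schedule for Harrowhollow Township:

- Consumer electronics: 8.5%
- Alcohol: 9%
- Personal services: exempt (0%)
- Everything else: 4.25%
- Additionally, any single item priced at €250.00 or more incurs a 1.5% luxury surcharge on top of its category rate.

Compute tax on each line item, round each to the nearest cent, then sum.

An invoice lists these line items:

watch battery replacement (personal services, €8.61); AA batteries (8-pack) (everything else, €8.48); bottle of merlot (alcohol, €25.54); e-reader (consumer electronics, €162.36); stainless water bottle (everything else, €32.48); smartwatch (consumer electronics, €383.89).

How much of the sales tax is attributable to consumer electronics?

E-reader €162.36: consumer electronics → 8.5% → €13.80
Smartwatch €383.89: consumer electronics → 8.5% + 1.5% surcharge = 10% → €38.39
Tax on consumer electronics = €13.80 + €38.39 = €52.19

€52.19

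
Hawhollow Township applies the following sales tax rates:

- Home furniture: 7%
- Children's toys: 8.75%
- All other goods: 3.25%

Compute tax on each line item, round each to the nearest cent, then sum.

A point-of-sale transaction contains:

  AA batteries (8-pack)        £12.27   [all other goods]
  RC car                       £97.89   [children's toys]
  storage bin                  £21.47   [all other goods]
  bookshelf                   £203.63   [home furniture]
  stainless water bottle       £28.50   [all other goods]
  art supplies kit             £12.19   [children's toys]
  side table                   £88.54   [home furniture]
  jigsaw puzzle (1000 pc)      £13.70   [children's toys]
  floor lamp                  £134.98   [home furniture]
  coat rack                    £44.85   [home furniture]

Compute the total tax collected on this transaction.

AA batteries (8-pack) £12.27: all other goods → 3.25% → £0.40
RC car £97.89: children's toys → 8.75% → £8.57
Storage bin £21.47: all other goods → 3.25% → £0.70
Bookshelf £203.63: home furniture → 7% → £14.25
Stainless water bottle £28.50: all other goods → 3.25% → £0.93
Art supplies kit £12.19: children's toys → 8.75% → £1.07
Side table £88.54: home furniture → 7% → £6.20
Jigsaw puzzle (1000 pc) £13.70: children's toys → 8.75% → £1.20
Floor lamp £134.98: home furniture → 7% → £9.45
Coat rack £44.85: home furniture → 7% → £3.14
Total tax = £0.40 + £8.57 + £0.70 + £14.25 + £0.93 + £1.07 + £6.20 + £1.20 + £9.45 + £3.14 = £45.91

£45.91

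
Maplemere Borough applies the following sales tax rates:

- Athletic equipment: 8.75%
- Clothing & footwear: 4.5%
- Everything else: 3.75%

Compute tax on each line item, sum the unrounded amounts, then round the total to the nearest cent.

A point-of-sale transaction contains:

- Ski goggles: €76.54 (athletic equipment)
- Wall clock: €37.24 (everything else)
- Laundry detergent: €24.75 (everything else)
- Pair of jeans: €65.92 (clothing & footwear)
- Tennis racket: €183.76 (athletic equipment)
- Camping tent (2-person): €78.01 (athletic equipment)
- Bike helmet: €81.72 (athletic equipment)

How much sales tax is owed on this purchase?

Ski goggles €76.54: athletic equipment → 8.75% → €6.69725
Wall clock €37.24: everything else → 3.75% → €1.3965
Laundry detergent €24.75: everything else → 3.75% → €0.928125
Pair of jeans €65.92: clothing & footwear → 4.5% → €2.9664
Tennis racket €183.76: athletic equipment → 8.75% → €16.079
Camping tent (2-person) €78.01: athletic equipment → 8.75% → €6.825875
Bike helmet €81.72: athletic equipment → 8.75% → €7.1505
Unrounded tax sum = €42.04365 → €42.04

€42.04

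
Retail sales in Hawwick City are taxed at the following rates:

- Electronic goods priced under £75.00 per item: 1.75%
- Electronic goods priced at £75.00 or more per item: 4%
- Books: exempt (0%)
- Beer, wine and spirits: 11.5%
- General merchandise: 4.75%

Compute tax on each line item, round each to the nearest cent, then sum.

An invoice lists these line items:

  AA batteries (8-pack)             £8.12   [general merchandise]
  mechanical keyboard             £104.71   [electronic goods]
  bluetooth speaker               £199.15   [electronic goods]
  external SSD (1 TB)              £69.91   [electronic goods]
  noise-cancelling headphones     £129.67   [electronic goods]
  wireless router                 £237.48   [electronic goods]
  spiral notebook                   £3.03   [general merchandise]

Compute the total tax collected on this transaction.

AA batteries (8-pack) £8.12: general merchandise → 4.75% → £0.39
Mechanical keyboard £104.71: electronic goods, £75.00 or more → 4% → £4.19
Bluetooth speaker £199.15: electronic goods, £75.00 or more → 4% → £7.97
External SSD (1 TB) £69.91: electronic goods, under £75.00 → 1.75% → £1.22
Noise-cancelling headphones £129.67: electronic goods, £75.00 or more → 4% → £5.19
Wireless router £237.48: electronic goods, £75.00 or more → 4% → £9.50
Spiral notebook £3.03: general merchandise → 4.75% → £0.14
Total tax = £0.39 + £4.19 + £7.97 + £1.22 + £5.19 + £9.50 + £0.14 = £28.60

£28.60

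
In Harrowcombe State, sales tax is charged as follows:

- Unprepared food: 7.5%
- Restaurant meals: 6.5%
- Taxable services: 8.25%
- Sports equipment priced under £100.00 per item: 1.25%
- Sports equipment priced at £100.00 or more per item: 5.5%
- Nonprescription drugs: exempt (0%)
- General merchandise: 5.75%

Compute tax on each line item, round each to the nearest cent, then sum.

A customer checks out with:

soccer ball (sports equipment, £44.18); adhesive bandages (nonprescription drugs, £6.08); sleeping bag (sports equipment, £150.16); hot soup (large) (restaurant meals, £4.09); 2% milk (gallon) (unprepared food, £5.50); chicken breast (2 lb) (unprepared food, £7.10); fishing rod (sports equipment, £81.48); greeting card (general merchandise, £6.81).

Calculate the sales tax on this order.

Soccer ball £44.18: sports equipment, under £100.00 → 1.25% → £0.55
Adhesive bandages £6.08: nonprescription drugs → 0% → £0.00
Sleeping bag £150.16: sports equipment, £100.00 or more → 5.5% → £8.26
Hot soup (large) £4.09: restaurant meals → 6.5% → £0.27
2% milk (gallon) £5.50: unprepared food → 7.5% → £0.41
Chicken breast (2 lb) £7.10: unprepared food → 7.5% → £0.53
Fishing rod £81.48: sports equipment, under £100.00 → 1.25% → £1.02
Greeting card £6.81: general merchandise → 5.75% → £0.39
Total tax = £0.55 + £8.26 + £0.27 + £0.41 + £0.53 + £1.02 + £0.39 = £11.43

£11.43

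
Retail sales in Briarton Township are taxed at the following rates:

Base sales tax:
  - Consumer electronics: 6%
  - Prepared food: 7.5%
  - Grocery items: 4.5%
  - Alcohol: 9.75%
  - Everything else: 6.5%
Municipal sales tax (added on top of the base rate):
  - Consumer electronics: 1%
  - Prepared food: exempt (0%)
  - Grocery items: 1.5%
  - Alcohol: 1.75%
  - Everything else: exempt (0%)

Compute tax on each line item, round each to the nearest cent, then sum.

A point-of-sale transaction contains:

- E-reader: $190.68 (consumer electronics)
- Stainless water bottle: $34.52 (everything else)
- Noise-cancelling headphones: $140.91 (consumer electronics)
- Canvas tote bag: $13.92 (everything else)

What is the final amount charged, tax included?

E-reader $190.68: consumer electronics → 6% + 1% municipal = 7% → $13.35
Stainless water bottle $34.52: everything else → 6.5% + 0% municipal = 6.5% → $2.24
Noise-cancelling headphones $140.91: consumer electronics → 6% + 1% municipal = 7% → $9.86
Canvas tote bag $13.92: everything else → 6.5% + 0% municipal = 6.5% → $0.90
Subtotal = $380.03; tax = $26.35; total due = $406.38

$406.38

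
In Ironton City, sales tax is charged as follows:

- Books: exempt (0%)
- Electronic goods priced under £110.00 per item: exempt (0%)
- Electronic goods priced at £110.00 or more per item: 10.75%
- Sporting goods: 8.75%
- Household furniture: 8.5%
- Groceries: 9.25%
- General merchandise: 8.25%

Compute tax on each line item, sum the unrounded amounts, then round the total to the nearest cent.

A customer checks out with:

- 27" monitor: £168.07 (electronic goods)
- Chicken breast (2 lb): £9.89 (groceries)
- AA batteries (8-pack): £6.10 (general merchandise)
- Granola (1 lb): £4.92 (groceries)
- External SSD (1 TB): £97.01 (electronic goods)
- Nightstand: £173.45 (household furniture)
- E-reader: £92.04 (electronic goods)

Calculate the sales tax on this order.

£34.68

27" monitor £168.07: electronic goods, £110.00 or more → 10.75% → £18.067525
Chicken breast (2 lb) £9.89: groceries → 9.25% → £0.914825
AA batteries (8-pack) £6.10: general merchandise → 8.25% → £0.50325
Granola (1 lb) £4.92: groceries → 9.25% → £0.4551
External SSD (1 TB) £97.01: electronic goods, under £110.00 → 0% → £0.00
Nightstand £173.45: household furniture → 8.5% → £14.74325
E-reader £92.04: electronic goods, under £110.00 → 0% → £0.00
Unrounded tax sum = £34.68395 → £34.68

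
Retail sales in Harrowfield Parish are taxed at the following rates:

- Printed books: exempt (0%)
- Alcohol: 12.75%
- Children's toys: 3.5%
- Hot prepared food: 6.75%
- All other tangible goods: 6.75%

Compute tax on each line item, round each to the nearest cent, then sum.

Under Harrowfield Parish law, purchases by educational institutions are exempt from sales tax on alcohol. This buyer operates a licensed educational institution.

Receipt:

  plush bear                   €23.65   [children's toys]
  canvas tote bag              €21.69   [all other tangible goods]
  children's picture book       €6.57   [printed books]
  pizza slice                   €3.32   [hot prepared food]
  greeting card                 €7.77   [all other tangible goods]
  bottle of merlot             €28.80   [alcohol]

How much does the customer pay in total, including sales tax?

€94.83

Plush bear €23.65: children's toys → 3.5% → €0.83
Canvas tote bag €21.69: all other tangible goods → 6.75% → €1.46
Children's picture book €6.57: printed books → 0% → €0.00
Pizza slice €3.32: hot prepared food → 6.75% → €0.22
Greeting card €7.77: all other tangible goods → 6.75% → €0.52
Bottle of merlot €28.80: alcohol, buyer-exempt → 0% → €0.00
Subtotal = €91.80; tax = €3.03; total due = €94.83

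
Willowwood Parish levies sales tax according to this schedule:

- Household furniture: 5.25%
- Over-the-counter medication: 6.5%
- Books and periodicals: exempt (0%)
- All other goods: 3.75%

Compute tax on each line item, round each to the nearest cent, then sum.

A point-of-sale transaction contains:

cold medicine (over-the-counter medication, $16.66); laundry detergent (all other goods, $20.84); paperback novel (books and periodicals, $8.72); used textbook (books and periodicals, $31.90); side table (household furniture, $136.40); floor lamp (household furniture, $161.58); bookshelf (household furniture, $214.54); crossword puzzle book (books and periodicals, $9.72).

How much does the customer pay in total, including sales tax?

Cold medicine $16.66: over-the-counter medication → 6.5% → $1.08
Laundry detergent $20.84: all other goods → 3.75% → $0.78
Paperback novel $8.72: books and periodicals → 0% → $0.00
Used textbook $31.90: books and periodicals → 0% → $0.00
Side table $136.40: household furniture → 5.25% → $7.16
Floor lamp $161.58: household furniture → 5.25% → $8.48
Bookshelf $214.54: household furniture → 5.25% → $11.26
Crossword puzzle book $9.72: books and periodicals → 0% → $0.00
Subtotal = $600.36; tax = $28.76; total due = $629.12

$629.12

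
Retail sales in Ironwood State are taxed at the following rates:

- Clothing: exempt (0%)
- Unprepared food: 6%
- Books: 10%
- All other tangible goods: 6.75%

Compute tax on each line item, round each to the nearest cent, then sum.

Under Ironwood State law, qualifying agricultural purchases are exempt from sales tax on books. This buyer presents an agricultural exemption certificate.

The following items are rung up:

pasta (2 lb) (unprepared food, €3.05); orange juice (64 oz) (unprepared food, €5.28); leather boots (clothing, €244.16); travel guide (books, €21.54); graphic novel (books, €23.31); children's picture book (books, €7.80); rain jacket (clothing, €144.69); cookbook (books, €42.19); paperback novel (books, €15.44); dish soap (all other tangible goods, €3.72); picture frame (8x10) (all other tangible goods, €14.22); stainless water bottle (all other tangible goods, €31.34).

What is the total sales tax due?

Pasta (2 lb) €3.05: unprepared food → 6% → €0.18
Orange juice (64 oz) €5.28: unprepared food → 6% → €0.32
Leather boots €244.16: clothing → 0% → €0.00
Travel guide €21.54: books, buyer-exempt → 0% → €0.00
Graphic novel €23.31: books, buyer-exempt → 0% → €0.00
Children's picture book €7.80: books, buyer-exempt → 0% → €0.00
Rain jacket €144.69: clothing → 0% → €0.00
Cookbook €42.19: books, buyer-exempt → 0% → €0.00
Paperback novel €15.44: books, buyer-exempt → 0% → €0.00
Dish soap €3.72: all other tangible goods → 6.75% → €0.25
Picture frame (8x10) €14.22: all other tangible goods → 6.75% → €0.96
Stainless water bottle €31.34: all other tangible goods → 6.75% → €2.12
Total tax = €0.18 + €0.32 + €0.25 + €0.96 + €2.12 = €3.83

€3.83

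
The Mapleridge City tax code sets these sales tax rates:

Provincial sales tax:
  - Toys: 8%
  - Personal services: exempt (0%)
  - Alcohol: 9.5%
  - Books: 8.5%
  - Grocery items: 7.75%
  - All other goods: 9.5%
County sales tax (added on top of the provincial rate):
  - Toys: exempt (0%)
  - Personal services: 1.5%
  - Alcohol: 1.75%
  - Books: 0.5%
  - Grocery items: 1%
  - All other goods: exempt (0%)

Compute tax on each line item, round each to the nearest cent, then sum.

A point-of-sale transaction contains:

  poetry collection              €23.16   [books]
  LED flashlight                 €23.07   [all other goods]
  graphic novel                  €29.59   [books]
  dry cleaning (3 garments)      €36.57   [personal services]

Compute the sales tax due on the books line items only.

Poetry collection €23.16: books → 8.5% + 0.5% county = 9% → €2.08
Graphic novel €29.59: books → 8.5% + 0.5% county = 9% → €2.66
Tax on books = €2.08 + €2.66 = €4.74

€4.74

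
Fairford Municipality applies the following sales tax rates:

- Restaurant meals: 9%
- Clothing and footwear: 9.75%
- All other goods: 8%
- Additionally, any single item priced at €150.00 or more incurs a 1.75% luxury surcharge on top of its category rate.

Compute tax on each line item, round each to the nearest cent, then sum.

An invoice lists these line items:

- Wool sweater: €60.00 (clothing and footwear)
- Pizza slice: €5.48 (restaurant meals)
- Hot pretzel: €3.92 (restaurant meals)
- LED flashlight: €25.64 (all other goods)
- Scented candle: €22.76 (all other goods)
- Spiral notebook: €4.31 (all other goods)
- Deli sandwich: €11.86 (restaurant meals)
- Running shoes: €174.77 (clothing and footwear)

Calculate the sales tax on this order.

Wool sweater €60.00: clothing and footwear → 9.75% → €5.85
Pizza slice €5.48: restaurant meals → 9% → €0.49
Hot pretzel €3.92: restaurant meals → 9% → €0.35
LED flashlight €25.64: all other goods → 8% → €2.05
Scented candle €22.76: all other goods → 8% → €1.82
Spiral notebook €4.31: all other goods → 8% → €0.34
Deli sandwich €11.86: restaurant meals → 9% → €1.07
Running shoes €174.77: clothing and footwear → 9.75% + 1.75% surcharge = 11.5% → €20.10
Total tax = €5.85 + €0.49 + €0.35 + €2.05 + €1.82 + €0.34 + €1.07 + €20.10 = €32.07

€32.07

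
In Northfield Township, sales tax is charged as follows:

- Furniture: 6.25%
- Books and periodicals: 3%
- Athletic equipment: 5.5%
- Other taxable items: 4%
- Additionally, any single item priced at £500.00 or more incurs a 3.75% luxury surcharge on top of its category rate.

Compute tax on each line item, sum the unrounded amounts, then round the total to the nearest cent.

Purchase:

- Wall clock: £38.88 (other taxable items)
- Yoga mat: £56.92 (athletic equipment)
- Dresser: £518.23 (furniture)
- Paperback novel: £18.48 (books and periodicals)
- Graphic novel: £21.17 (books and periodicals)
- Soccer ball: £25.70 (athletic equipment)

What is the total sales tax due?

£59.11

Wall clock £38.88: other taxable items → 4% → £1.5552
Yoga mat £56.92: athletic equipment → 5.5% → £3.1306
Dresser £518.23: furniture → 6.25% + 3.75% surcharge = 10% → £51.823
Paperback novel £18.48: books and periodicals → 3% → £0.5544
Graphic novel £21.17: books and periodicals → 3% → £0.6351
Soccer ball £25.70: athletic equipment → 5.5% → £1.4135
Unrounded tax sum = £59.1118 → £59.11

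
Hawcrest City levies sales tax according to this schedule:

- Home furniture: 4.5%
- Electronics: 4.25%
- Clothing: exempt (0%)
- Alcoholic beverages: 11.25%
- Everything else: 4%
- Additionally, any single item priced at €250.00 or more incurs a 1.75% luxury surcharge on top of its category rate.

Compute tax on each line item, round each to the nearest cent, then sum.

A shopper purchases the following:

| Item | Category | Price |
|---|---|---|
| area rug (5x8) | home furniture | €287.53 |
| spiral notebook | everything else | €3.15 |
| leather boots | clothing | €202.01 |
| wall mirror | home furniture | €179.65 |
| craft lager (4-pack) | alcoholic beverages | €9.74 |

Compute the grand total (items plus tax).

Area rug (5x8) €287.53: home furniture → 4.5% + 1.75% surcharge = 6.25% → €17.97
Spiral notebook €3.15: everything else → 4% → €0.13
Leather boots €202.01: clothing → 0% → €0.00
Wall mirror €179.65: home furniture → 4.5% → €8.08
Craft lager (4-pack) €9.74: alcoholic beverages → 11.25% → €1.10
Subtotal = €682.08; tax = €27.28; total due = €709.36

€709.36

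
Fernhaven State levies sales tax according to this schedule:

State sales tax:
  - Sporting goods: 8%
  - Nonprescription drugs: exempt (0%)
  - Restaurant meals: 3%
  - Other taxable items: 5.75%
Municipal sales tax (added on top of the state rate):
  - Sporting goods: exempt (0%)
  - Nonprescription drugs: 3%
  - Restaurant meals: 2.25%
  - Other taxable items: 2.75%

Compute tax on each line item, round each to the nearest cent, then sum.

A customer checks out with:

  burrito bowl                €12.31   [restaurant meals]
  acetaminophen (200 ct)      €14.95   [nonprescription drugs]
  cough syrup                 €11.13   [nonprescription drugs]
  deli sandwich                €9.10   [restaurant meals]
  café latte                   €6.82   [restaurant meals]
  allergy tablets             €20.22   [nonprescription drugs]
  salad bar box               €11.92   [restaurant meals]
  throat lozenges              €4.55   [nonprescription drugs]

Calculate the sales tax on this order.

€3.65

Burrito bowl €12.31: restaurant meals → 3% + 2.25% municipal = 5.25% → €0.65
Acetaminophen (200 ct) €14.95: nonprescription drugs → 0% + 3% municipal = 3% → €0.45
Cough syrup €11.13: nonprescription drugs → 0% + 3% municipal = 3% → €0.33
Deli sandwich €9.10: restaurant meals → 3% + 2.25% municipal = 5.25% → €0.48
Café latte €6.82: restaurant meals → 3% + 2.25% municipal = 5.25% → €0.36
Allergy tablets €20.22: nonprescription drugs → 0% + 3% municipal = 3% → €0.61
Salad bar box €11.92: restaurant meals → 3% + 2.25% municipal = 5.25% → €0.63
Throat lozenges €4.55: nonprescription drugs → 0% + 3% municipal = 3% → €0.14
Total tax = €0.65 + €0.45 + €0.33 + €0.48 + €0.36 + €0.61 + €0.63 + €0.14 = €3.65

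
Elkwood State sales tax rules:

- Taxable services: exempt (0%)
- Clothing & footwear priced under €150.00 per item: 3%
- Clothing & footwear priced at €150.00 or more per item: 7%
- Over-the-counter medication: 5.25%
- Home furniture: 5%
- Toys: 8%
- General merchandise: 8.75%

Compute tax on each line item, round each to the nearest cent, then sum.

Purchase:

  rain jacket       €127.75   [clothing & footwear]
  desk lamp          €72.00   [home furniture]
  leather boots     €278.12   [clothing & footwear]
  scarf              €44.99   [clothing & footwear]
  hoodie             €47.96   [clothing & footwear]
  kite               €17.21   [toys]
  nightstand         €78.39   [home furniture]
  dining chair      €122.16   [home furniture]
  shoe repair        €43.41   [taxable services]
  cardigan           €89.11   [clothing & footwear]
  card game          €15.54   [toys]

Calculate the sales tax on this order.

€45.01

Rain jacket €127.75: clothing & footwear, under €150.00 → 3% → €3.83
Desk lamp €72.00: home furniture → 5% → €3.60
Leather boots €278.12: clothing & footwear, €150.00 or more → 7% → €19.47
Scarf €44.99: clothing & footwear, under €150.00 → 3% → €1.35
Hoodie €47.96: clothing & footwear, under €150.00 → 3% → €1.44
Kite €17.21: toys → 8% → €1.38
Nightstand €78.39: home furniture → 5% → €3.92
Dining chair €122.16: home furniture → 5% → €6.11
Shoe repair €43.41: taxable services → 0% → €0.00
Cardigan €89.11: clothing & footwear, under €150.00 → 3% → €2.67
Card game €15.54: toys → 8% → €1.24
Total tax = €3.83 + €3.60 + €19.47 + €1.35 + €1.44 + €1.38 + €3.92 + €6.11 + €2.67 + €1.24 = €45.01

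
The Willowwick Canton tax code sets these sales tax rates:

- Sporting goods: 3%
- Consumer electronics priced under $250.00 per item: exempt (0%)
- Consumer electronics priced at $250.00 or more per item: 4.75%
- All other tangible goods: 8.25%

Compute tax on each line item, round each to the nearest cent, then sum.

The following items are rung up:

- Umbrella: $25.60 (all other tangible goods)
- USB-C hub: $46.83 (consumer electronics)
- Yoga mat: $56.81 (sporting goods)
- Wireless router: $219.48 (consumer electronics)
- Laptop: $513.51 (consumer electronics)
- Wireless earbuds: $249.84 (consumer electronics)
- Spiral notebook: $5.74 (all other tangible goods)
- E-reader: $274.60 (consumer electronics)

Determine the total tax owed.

$41.71

Umbrella $25.60: all other tangible goods → 8.25% → $2.11
USB-C hub $46.83: consumer electronics, under $250.00 → 0% → $0.00
Yoga mat $56.81: sporting goods → 3% → $1.70
Wireless router $219.48: consumer electronics, under $250.00 → 0% → $0.00
Laptop $513.51: consumer electronics, $250.00 or more → 4.75% → $24.39
Wireless earbuds $249.84: consumer electronics, under $250.00 → 0% → $0.00
Spiral notebook $5.74: all other tangible goods → 8.25% → $0.47
E-reader $274.60: consumer electronics, $250.00 or more → 4.75% → $13.04
Total tax = $2.11 + $1.70 + $24.39 + $0.47 + $13.04 = $41.71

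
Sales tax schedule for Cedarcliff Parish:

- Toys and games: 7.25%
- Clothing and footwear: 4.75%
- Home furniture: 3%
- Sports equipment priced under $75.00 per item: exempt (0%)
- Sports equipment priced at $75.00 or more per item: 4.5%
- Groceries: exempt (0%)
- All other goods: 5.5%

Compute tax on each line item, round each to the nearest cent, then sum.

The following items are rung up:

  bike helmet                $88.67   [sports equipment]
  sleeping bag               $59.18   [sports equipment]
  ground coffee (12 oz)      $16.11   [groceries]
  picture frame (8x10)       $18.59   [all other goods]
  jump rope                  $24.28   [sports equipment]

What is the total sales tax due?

$5.01

Bike helmet $88.67: sports equipment, $75.00 or more → 4.5% → $3.99
Sleeping bag $59.18: sports equipment, under $75.00 → 0% → $0.00
Ground coffee (12 oz) $16.11: groceries → 0% → $0.00
Picture frame (8x10) $18.59: all other goods → 5.5% → $1.02
Jump rope $24.28: sports equipment, under $75.00 → 0% → $0.00
Total tax = $3.99 + $1.02 = $5.01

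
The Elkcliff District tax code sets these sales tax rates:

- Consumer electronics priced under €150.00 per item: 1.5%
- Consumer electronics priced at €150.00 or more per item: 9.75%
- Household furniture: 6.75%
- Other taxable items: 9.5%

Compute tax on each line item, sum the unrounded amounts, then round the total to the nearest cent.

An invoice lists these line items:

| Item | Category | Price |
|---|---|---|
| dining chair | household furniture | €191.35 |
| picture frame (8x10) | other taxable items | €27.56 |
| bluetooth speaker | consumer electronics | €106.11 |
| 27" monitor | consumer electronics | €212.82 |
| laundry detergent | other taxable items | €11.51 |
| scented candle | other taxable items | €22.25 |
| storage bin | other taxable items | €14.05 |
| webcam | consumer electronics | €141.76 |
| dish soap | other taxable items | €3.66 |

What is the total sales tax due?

Dining chair €191.35: household furniture → 6.75% → €12.916125
Picture frame (8x10) €27.56: other taxable items → 9.5% → €2.6182
Bluetooth speaker €106.11: consumer electronics, under €150.00 → 1.5% → €1.59165
27" monitor €212.82: consumer electronics, €150.00 or more → 9.75% → €20.74995
Laundry detergent €11.51: other taxable items → 9.5% → €1.09345
Scented candle €22.25: other taxable items → 9.5% → €2.11375
Storage bin €14.05: other taxable items → 9.5% → €1.33475
Webcam €141.76: consumer electronics, under €150.00 → 1.5% → €2.1264
Dish soap €3.66: other taxable items → 9.5% → €0.3477
Unrounded tax sum = €44.891975 → €44.89

€44.89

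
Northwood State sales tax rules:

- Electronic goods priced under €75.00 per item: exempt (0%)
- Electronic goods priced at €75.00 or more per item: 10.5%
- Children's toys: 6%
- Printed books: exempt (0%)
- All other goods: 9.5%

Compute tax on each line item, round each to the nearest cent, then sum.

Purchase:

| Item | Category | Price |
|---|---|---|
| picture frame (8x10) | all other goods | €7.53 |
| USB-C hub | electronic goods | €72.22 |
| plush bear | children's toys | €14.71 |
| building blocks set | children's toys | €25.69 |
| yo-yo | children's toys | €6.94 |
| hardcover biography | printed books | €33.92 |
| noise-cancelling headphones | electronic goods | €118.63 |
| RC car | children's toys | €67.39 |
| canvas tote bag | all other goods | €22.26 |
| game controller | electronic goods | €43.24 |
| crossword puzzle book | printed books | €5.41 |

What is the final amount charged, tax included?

€440.11

Picture frame (8x10) €7.53: all other goods → 9.5% → €0.72
USB-C hub €72.22: electronic goods, under €75.00 → 0% → €0.00
Plush bear €14.71: children's toys → 6% → €0.88
Building blocks set €25.69: children's toys → 6% → €1.54
Yo-yo €6.94: children's toys → 6% → €0.42
Hardcover biography €33.92: printed books → 0% → €0.00
Noise-cancelling headphones €118.63: electronic goods, €75.00 or more → 10.5% → €12.46
RC car €67.39: children's toys → 6% → €4.04
Canvas tote bag €22.26: all other goods → 9.5% → €2.11
Game controller €43.24: electronic goods, under €75.00 → 0% → €0.00
Crossword puzzle book €5.41: printed books → 0% → €0.00
Subtotal = €417.94; tax = €22.17; total due = €440.11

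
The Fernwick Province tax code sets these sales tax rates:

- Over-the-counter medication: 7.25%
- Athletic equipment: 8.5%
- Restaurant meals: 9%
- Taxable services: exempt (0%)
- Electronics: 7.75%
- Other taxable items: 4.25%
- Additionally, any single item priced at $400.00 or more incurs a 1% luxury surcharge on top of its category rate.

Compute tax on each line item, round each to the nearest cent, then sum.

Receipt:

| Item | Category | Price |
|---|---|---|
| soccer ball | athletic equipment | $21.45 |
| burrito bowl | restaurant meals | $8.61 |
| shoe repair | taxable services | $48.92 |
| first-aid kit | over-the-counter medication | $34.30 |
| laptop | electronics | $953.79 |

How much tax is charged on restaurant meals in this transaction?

Burrito bowl $8.61: restaurant meals → 9% → $0.77
Tax on restaurant meals = $0.77

$0.77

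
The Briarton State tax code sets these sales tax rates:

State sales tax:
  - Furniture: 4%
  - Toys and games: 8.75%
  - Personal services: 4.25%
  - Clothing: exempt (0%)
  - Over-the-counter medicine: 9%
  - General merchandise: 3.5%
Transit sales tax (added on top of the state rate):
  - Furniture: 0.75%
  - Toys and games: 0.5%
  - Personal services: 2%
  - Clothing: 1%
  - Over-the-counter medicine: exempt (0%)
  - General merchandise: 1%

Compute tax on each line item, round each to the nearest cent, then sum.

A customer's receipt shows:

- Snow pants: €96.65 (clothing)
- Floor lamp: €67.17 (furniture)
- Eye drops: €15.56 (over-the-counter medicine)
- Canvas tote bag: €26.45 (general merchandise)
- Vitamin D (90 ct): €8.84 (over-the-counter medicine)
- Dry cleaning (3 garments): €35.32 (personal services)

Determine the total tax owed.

Snow pants €96.65: clothing → 0% + 1% transit = 1% → €0.97
Floor lamp €67.17: furniture → 4% + 0.75% transit = 4.75% → €3.19
Eye drops €15.56: over-the-counter medicine → 9% + 0% transit = 9% → €1.40
Canvas tote bag €26.45: general merchandise → 3.5% + 1% transit = 4.5% → €1.19
Vitamin D (90 ct) €8.84: over-the-counter medicine → 9% + 0% transit = 9% → €0.80
Dry cleaning (3 garments) €35.32: personal services → 4.25% + 2% transit = 6.25% → €2.21
Total tax = €0.97 + €3.19 + €1.40 + €1.19 + €0.80 + €2.21 = €9.76

€9.76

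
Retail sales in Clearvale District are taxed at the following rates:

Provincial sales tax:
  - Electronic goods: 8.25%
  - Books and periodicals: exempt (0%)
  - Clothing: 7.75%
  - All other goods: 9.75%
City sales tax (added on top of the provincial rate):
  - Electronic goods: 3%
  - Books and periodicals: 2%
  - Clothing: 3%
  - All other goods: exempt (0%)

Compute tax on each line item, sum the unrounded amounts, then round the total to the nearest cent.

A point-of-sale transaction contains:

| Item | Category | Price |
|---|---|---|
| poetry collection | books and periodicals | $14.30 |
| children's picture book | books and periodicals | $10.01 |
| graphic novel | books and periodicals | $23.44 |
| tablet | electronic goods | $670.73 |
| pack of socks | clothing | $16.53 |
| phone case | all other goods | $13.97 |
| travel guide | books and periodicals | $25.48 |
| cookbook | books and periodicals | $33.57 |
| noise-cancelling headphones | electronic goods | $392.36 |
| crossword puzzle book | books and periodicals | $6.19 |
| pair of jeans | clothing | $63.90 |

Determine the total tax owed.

$131.87

Poetry collection $14.30: books and periodicals → 0% + 2% city = 2% → $0.286
Children's picture book $10.01: books and periodicals → 0% + 2% city = 2% → $0.2002
Graphic novel $23.44: books and periodicals → 0% + 2% city = 2% → $0.4688
Tablet $670.73: electronic goods → 8.25% + 3% city = 11.25% → $75.457125
Pack of socks $16.53: clothing → 7.75% + 3% city = 10.75% → $1.776975
Phone case $13.97: all other goods → 9.75% + 0% city = 9.75% → $1.362075
Travel guide $25.48: books and periodicals → 0% + 2% city = 2% → $0.5096
Cookbook $33.57: books and periodicals → 0% + 2% city = 2% → $0.6714
Noise-cancelling headphones $392.36: electronic goods → 8.25% + 3% city = 11.25% → $44.1405
Crossword puzzle book $6.19: books and periodicals → 0% + 2% city = 2% → $0.1238
Pair of jeans $63.90: clothing → 7.75% + 3% city = 10.75% → $6.86925
Unrounded tax sum = $131.865725 → $131.87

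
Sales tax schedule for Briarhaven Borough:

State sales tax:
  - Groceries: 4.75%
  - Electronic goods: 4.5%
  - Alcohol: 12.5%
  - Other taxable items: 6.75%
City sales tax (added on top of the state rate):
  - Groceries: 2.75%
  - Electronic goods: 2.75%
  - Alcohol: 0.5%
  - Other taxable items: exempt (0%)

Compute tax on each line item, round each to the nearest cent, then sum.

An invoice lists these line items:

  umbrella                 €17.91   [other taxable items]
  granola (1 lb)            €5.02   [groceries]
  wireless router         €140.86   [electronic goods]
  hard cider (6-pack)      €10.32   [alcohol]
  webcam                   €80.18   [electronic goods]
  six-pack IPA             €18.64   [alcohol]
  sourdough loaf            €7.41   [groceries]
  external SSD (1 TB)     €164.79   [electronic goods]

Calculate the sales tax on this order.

Umbrella €17.91: other taxable items → 6.75% + 0% city = 6.75% → €1.21
Granola (1 lb) €5.02: groceries → 4.75% + 2.75% city = 7.5% → €0.38
Wireless router €140.86: electronic goods → 4.5% + 2.75% city = 7.25% → €10.21
Hard cider (6-pack) €10.32: alcohol → 12.5% + 0.5% city = 13% → €1.34
Webcam €80.18: electronic goods → 4.5% + 2.75% city = 7.25% → €5.81
Six-pack IPA €18.64: alcohol → 12.5% + 0.5% city = 13% → €2.42
Sourdough loaf €7.41: groceries → 4.75% + 2.75% city = 7.5% → €0.56
External SSD (1 TB) €164.79: electronic goods → 4.5% + 2.75% city = 7.25% → €11.95
Total tax = €1.21 + €0.38 + €10.21 + €1.34 + €5.81 + €2.42 + €0.56 + €11.95 = €33.88

€33.88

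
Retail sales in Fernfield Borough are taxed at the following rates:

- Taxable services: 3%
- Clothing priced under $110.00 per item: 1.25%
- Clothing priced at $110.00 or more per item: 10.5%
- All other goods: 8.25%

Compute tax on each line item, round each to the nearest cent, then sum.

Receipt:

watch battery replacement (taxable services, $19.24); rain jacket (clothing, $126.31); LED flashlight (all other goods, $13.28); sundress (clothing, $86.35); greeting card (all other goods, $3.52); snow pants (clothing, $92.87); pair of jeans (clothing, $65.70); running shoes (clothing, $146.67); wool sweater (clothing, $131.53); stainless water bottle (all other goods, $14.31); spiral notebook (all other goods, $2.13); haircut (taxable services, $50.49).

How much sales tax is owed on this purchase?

$50.37

Watch battery replacement $19.24: taxable services → 3% → $0.58
Rain jacket $126.31: clothing, $110.00 or more → 10.5% → $13.26
LED flashlight $13.28: all other goods → 8.25% → $1.10
Sundress $86.35: clothing, under $110.00 → 1.25% → $1.08
Greeting card $3.52: all other goods → 8.25% → $0.29
Snow pants $92.87: clothing, under $110.00 → 1.25% → $1.16
Pair of jeans $65.70: clothing, under $110.00 → 1.25% → $0.82
Running shoes $146.67: clothing, $110.00 or more → 10.5% → $15.40
Wool sweater $131.53: clothing, $110.00 or more → 10.5% → $13.81
Stainless water bottle $14.31: all other goods → 8.25% → $1.18
Spiral notebook $2.13: all other goods → 8.25% → $0.18
Haircut $50.49: taxable services → 3% → $1.51
Total tax = $0.58 + $13.26 + $1.10 + $1.08 + $0.29 + $1.16 + $0.82 + $15.40 + $13.81 + $1.18 + $0.18 + $1.51 = $50.37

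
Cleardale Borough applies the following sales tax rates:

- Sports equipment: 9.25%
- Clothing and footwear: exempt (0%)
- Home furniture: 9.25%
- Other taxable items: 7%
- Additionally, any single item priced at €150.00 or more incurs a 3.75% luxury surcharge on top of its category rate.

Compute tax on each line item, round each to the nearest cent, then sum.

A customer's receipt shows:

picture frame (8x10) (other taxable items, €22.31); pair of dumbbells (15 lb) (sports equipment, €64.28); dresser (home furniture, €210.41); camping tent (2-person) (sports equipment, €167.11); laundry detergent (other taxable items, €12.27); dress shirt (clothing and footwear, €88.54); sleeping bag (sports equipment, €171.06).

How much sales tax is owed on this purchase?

€79.68

Picture frame (8x10) €22.31: other taxable items → 7% → €1.56
Pair of dumbbells (15 lb) €64.28: sports equipment → 9.25% → €5.95
Dresser €210.41: home furniture → 9.25% + 3.75% surcharge = 13% → €27.35
Camping tent (2-person) €167.11: sports equipment → 9.25% + 3.75% surcharge = 13% → €21.72
Laundry detergent €12.27: other taxable items → 7% → €0.86
Dress shirt €88.54: clothing and footwear → 0% → €0.00
Sleeping bag €171.06: sports equipment → 9.25% + 3.75% surcharge = 13% → €22.24
Total tax = €1.56 + €5.95 + €27.35 + €21.72 + €0.86 + €22.24 = €79.68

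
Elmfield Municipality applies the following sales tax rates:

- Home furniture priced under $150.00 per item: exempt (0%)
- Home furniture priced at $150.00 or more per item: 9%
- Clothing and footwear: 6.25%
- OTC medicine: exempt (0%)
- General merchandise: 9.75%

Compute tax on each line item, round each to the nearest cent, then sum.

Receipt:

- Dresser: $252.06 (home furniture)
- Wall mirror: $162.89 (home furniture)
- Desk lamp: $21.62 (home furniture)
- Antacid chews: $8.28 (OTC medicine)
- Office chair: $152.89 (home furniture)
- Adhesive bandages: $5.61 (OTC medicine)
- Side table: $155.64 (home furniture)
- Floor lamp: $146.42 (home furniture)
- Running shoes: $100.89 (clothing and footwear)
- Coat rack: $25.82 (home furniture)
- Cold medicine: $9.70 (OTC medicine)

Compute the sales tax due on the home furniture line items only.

$65.12

Dresser $252.06: home furniture, $150.00 or more → 9% → $22.69
Wall mirror $162.89: home furniture, $150.00 or more → 9% → $14.66
Desk lamp $21.62: home furniture, under $150.00 → 0% → $0.00
Office chair $152.89: home furniture, $150.00 or more → 9% → $13.76
Side table $155.64: home furniture, $150.00 or more → 9% → $14.01
Floor lamp $146.42: home furniture, under $150.00 → 0% → $0.00
Coat rack $25.82: home furniture, under $150.00 → 0% → $0.00
Tax on home furniture = $22.69 + $14.66 + $0.00 + $13.76 + $14.01 + $0.00 + $0.00 = $65.12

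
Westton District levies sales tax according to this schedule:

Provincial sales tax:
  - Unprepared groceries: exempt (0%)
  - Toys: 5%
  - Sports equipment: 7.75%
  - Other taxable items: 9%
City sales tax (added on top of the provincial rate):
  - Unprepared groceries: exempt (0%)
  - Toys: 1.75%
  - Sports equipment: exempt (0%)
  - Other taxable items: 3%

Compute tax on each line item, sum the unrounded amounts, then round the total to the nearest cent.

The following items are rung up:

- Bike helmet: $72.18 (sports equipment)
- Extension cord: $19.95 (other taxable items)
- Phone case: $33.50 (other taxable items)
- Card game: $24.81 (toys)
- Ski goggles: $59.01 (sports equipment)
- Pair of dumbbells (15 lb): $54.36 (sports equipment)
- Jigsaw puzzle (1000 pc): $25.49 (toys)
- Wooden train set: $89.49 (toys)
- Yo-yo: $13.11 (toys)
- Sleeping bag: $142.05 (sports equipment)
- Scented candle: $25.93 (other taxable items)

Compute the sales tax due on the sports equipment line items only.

Bike helmet $72.18: sports equipment → 7.75% + 0% city = 7.75% → $5.59395
Ski goggles $59.01: sports equipment → 7.75% + 0% city = 7.75% → $4.573275
Pair of dumbbells (15 lb) $54.36: sports equipment → 7.75% + 0% city = 7.75% → $4.2129
Sleeping bag $142.05: sports equipment → 7.75% + 0% city = 7.75% → $11.008875
Tax on sports equipment: unrounded sum = $25.389 → $25.39

$25.39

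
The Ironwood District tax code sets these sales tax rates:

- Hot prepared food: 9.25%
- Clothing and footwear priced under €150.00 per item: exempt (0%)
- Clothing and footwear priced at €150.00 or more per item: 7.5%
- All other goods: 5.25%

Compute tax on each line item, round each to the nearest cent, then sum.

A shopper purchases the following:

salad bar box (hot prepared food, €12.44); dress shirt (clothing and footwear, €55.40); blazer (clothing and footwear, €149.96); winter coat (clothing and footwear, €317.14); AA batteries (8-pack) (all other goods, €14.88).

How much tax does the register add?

Salad bar box €12.44: hot prepared food → 9.25% → €1.15
Dress shirt €55.40: clothing and footwear, under €150.00 → 0% → €0.00
Blazer €149.96: clothing and footwear, under €150.00 → 0% → €0.00
Winter coat €317.14: clothing and footwear, €150.00 or more → 7.5% → €23.79
AA batteries (8-pack) €14.88: all other goods → 5.25% → €0.78
Total tax = €1.15 + €23.79 + €0.78 = €25.72

€25.72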